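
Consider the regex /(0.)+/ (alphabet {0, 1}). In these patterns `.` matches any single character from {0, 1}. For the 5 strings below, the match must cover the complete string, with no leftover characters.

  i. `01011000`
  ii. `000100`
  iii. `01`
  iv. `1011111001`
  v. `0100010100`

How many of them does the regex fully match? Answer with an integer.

3

i → no match
ii → match
iii → match
iv → no match — must start with `0`
v → match
Total matched: 3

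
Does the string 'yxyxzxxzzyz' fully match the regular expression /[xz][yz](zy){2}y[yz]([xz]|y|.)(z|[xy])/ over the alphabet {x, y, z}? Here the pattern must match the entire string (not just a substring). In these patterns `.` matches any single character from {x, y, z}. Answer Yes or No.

No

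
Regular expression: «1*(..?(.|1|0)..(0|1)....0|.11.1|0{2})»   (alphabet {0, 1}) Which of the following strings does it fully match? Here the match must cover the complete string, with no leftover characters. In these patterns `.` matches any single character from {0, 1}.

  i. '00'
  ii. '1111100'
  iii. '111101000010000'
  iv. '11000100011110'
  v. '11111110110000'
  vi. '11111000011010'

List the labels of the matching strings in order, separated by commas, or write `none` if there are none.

i. '00' → match
ii. '1111100' → match
iii → match
iv → no match
v → match
vi → match

i, ii, iii, v, vi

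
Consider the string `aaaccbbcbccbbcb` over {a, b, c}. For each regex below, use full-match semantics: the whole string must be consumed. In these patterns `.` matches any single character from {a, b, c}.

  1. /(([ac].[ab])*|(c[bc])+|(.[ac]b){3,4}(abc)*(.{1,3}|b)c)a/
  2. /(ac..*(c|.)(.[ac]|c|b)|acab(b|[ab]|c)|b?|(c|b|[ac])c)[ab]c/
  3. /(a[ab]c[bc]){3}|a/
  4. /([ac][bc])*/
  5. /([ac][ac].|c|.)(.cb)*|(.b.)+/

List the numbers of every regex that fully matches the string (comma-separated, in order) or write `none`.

1 → no match — must end with `a`
2 → no match — must end with `c`
3 → no match
4 → no match
5 → match

5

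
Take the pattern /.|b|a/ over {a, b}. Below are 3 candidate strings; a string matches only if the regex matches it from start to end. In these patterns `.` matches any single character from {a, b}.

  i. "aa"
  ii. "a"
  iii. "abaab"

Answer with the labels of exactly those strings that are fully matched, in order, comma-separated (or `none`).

i → no match
ii → match
iii → no match

ii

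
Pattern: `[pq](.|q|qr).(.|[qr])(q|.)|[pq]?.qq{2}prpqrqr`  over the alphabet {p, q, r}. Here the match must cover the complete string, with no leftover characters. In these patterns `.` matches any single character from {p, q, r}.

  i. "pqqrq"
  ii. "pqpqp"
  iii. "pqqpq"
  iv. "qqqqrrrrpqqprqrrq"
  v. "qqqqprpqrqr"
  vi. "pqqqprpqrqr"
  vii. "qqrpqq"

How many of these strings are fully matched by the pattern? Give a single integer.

i → match
ii → match
iii → match
iv → no match
v → match
vi → match
vii → match
Total matched: 6

6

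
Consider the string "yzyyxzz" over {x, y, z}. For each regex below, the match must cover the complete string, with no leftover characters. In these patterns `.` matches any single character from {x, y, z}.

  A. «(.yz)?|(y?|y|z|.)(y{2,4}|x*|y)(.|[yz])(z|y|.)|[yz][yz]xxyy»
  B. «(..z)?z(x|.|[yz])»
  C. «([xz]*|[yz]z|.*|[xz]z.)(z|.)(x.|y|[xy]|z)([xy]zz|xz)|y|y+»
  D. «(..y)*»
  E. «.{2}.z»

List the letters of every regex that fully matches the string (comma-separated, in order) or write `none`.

C

A → no match
B → no match
C → match
D → no match
E → no match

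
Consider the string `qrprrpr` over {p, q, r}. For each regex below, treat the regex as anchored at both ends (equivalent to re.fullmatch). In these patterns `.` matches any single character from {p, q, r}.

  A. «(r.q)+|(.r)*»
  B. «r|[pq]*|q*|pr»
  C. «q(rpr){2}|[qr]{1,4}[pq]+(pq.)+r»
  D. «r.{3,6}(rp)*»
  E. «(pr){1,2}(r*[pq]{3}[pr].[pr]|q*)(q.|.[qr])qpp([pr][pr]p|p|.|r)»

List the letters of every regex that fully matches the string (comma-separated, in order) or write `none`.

A → no match
B → no match
C → match
D → no match — must start with `r`
E → no match — must start with `pr`

C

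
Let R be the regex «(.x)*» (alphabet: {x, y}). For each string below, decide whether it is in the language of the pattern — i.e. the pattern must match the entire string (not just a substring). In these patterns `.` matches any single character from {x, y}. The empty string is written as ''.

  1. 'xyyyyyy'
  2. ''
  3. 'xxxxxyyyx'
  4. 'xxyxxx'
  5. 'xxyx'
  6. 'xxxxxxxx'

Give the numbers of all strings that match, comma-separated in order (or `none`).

2, 4, 5, 6

1 → no match
2 → match
3 → no match
4 → match
5 → match
6 → match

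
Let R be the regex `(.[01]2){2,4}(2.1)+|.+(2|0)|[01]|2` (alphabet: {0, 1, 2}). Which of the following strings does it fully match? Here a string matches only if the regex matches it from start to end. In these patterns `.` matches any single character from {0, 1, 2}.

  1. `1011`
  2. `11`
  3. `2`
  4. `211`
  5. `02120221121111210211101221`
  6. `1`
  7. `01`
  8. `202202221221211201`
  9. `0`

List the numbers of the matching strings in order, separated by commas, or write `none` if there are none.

3, 6, 8, 9

1. `1011` → no match
2. `11` → no match
3. `2` → match
4. `211` → no match
5 → no match
6. `1` → match
7. `01` → no match
8 → match
9. `0` → match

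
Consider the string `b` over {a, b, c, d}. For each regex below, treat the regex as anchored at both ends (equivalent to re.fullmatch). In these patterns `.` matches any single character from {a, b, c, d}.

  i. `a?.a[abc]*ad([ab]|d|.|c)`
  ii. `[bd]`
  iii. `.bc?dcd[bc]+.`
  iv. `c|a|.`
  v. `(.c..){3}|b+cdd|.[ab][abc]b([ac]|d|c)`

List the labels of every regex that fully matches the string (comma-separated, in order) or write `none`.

ii, iv

i → no match
ii → match
iii → no match
iv → match
v → no match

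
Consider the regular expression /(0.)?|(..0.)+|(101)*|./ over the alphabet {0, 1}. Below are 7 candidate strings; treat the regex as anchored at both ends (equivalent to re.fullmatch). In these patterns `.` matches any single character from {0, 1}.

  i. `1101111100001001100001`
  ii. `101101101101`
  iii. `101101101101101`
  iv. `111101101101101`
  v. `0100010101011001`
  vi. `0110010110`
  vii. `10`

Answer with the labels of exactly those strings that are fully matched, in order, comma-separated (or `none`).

i → no match
ii → match
iii → match
iv → no match
v → match
vi → no match
vii → no match

ii, iii, v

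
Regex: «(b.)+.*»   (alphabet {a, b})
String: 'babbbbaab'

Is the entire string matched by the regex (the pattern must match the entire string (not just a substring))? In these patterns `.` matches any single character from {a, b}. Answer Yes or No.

Yes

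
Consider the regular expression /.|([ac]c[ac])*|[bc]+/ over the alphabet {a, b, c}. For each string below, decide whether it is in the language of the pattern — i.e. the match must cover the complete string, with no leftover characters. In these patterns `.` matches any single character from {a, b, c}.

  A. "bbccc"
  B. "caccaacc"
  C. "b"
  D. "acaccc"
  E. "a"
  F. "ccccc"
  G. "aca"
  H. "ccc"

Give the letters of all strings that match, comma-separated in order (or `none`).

A → match
B → no match
C → match
D → match
E → match
F → match
G → match
H → match

A, C, D, E, F, G, H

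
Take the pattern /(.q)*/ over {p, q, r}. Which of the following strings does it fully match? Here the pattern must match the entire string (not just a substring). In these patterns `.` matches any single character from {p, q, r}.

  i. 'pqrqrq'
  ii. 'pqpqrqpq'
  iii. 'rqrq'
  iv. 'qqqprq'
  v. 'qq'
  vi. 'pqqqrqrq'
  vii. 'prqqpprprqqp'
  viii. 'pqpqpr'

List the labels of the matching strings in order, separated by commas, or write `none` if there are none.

i, ii, iii, v, vi

i → match
ii → match
iii → match
iv → no match
v → match
vi → match
vii → no match
viii → no match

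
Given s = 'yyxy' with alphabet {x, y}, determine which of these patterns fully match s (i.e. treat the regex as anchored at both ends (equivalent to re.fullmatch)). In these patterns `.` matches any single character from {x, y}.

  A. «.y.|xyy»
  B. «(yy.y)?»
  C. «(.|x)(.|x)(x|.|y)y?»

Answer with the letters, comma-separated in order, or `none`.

B, C

A → no match
B → match
C → match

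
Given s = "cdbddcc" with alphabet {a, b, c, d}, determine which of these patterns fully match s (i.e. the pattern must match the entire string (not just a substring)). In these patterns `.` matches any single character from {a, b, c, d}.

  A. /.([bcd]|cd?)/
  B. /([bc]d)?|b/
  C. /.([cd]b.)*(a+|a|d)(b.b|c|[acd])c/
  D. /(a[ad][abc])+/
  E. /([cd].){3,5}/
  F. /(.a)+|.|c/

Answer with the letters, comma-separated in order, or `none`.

A → no match
B → no match
C → match
D → no match — must start with "a"
E → no match
F → no match

C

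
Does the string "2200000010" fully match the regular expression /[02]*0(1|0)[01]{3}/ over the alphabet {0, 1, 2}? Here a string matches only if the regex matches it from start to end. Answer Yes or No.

Yes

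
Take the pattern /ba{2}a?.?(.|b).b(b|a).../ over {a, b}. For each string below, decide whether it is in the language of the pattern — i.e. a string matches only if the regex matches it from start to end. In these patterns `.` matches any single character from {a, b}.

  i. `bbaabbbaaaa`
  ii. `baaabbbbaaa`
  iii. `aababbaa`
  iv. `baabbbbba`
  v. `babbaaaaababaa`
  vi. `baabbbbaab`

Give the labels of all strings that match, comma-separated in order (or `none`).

ii, vi

i → no match — must start with `ba`
ii → match
iii → no match — must start with `ba`
iv → no match
v → no match
vi → match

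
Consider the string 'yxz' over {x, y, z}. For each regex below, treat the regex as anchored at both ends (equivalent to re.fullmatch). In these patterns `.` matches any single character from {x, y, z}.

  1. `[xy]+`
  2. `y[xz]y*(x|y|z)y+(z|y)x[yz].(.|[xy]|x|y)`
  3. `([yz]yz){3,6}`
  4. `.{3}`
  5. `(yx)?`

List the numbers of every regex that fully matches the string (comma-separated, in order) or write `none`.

1 → no match
2 → no match
3 → no match — must end with 'yz'
4 → match
5 → no match

4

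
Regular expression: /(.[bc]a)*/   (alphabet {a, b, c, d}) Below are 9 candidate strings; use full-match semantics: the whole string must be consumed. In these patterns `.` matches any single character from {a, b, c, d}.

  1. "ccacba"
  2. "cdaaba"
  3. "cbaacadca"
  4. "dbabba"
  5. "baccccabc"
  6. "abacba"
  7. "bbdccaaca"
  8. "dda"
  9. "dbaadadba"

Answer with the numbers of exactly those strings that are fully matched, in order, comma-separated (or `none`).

1 → match
2 → no match
3 → match
4 → match
5 → no match
6 → match
7 → no match
8 → no match
9 → no match

1, 3, 4, 6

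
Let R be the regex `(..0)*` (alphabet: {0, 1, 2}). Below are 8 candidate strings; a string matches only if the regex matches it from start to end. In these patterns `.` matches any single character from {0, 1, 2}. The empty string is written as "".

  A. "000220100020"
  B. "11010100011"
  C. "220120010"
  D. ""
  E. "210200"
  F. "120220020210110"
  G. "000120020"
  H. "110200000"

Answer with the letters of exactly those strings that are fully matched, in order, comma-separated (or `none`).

A, C, D, E, F, G, H

A. "000220100020" → match
B. "11010100011" → no match
C. "220120010" → match
D. "" → match
E. "210200" → match
F → match
G. "000120020" → match
H. "110200000" → match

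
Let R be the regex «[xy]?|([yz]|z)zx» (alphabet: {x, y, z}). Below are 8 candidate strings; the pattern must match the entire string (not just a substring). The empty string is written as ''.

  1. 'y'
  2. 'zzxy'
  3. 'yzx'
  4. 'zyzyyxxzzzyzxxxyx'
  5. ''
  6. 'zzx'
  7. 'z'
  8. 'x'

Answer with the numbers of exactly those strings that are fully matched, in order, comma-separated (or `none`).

1 → match
2 → no match
3 → match
4 → no match
5 → match
6 → match
7 → no match
8 → match

1, 3, 5, 6, 8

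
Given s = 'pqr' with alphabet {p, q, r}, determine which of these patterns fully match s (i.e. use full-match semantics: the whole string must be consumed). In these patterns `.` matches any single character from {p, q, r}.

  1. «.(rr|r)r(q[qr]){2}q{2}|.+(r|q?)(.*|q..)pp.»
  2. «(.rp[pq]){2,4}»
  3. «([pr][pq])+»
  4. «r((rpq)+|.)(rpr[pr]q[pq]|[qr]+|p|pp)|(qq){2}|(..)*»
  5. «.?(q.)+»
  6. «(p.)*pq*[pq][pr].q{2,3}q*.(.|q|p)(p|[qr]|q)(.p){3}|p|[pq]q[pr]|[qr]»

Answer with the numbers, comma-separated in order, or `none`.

1 → no match
2 → no match
3 → no match
4 → no match
5 → match
6 → match

5, 6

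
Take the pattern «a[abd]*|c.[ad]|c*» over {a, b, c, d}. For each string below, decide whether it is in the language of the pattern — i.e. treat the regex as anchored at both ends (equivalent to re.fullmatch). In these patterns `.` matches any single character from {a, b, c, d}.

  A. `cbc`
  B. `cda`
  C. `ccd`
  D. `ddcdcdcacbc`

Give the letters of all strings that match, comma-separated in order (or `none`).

A. `cbc` → no match
B. `cda` → match
C. `ccd` → match
D. `ddcdcdcacbc` → no match

B, C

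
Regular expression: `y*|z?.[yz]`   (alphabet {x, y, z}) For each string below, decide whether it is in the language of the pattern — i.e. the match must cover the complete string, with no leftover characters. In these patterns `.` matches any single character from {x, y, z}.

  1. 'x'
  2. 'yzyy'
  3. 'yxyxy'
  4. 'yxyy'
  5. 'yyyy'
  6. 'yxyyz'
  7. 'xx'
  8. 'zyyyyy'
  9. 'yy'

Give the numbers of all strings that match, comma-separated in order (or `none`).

5, 9

1 → no match
2 → no match
3 → no match
4 → no match
5 → match
6 → no match
7 → no match
8 → no match
9 → match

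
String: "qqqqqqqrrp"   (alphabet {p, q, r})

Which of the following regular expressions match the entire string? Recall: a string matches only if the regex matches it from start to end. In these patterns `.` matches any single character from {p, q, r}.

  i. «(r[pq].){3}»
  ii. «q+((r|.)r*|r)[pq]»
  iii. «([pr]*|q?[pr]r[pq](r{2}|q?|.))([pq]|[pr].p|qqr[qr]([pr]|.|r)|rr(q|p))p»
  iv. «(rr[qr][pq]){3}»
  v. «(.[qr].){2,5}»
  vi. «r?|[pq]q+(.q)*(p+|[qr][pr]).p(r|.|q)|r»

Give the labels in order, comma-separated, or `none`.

i → no match — must start with "r"
ii → match
iii → no match
iv → no match — must start with "rr"
v → no match
vi → no match

ii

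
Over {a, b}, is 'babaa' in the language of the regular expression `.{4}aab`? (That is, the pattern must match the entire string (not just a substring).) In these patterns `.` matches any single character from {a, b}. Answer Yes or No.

Every match must end with 'aab', but 'babaa' does not.

No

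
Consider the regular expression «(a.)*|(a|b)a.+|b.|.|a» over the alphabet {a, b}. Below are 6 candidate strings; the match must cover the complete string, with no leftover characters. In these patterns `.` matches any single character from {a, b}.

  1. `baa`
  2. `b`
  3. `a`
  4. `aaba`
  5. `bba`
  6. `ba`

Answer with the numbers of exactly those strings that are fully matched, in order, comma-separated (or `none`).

1, 2, 3, 4, 6

1 → match
2 → match
3 → match
4 → match
5 → no match
6 → match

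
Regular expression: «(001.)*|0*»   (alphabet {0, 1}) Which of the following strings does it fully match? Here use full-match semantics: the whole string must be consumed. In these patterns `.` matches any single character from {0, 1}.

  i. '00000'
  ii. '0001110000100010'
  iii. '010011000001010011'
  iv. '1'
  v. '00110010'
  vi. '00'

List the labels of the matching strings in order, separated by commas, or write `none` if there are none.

i → match
ii → no match
iii → no match
iv → no match
v → match
vi → match

i, v, vi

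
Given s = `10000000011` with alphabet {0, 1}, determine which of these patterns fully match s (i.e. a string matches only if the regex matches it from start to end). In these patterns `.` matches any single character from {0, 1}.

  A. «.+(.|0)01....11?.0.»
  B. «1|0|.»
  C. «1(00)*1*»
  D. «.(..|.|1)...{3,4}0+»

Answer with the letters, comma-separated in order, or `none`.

A → no match
B → no match
C → match
D → no match — must end with `0`

C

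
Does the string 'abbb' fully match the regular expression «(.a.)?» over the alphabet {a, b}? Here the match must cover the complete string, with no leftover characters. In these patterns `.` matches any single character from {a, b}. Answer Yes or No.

No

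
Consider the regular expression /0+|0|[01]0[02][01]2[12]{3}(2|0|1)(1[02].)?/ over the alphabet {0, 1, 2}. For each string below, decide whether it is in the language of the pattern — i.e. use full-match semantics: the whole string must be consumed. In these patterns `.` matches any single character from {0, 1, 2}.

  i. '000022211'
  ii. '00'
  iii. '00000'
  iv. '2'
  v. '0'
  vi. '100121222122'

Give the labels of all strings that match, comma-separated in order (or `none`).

i → match
ii → match
iii → match
iv → no match
v → match
vi → match

i, ii, iii, v, vi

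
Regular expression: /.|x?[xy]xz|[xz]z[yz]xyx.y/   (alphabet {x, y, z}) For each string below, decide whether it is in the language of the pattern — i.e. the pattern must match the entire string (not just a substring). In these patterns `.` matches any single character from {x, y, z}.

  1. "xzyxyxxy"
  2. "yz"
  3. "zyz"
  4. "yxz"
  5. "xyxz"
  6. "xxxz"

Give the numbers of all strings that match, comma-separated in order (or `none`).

1, 4, 5, 6

1 → match
2 → no match
3 → no match
4 → match
5 → match
6 → match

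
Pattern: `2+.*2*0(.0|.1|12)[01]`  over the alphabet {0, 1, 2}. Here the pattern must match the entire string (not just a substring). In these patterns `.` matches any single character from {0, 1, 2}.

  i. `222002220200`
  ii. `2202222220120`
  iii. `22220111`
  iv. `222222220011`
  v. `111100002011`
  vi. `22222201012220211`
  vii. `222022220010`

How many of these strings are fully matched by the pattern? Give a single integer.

i. `222002220200` → match
ii → match
iii. `22220111` → match
iv. `222222220011` → match
v. `111100002011` → no match — must start with `2`
vi → match
vii. `222022220010` → match
Total matched: 6

6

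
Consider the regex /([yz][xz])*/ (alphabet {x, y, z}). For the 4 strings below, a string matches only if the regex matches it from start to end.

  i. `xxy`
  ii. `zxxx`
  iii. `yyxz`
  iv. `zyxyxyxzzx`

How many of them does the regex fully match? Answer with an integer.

i → no match
ii → no match
iii → no match
iv → no match
Total matched: 0

0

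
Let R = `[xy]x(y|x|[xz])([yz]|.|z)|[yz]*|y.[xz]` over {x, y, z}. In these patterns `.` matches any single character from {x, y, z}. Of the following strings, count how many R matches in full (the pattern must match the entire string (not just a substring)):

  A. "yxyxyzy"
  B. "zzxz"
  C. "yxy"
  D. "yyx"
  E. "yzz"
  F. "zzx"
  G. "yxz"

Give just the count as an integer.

A → no match
B → no match
C → no match
D → match
E → match
F → no match
G → match
Total matched: 3

3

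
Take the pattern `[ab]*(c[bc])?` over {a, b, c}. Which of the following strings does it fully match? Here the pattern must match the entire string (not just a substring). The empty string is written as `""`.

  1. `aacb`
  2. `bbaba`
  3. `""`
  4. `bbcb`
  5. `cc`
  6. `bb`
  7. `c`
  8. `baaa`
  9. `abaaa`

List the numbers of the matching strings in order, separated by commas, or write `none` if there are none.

1 → match
2 → match
3 → match
4 → match
5 → match
6 → match
7 → no match
8 → match
9 → match

1, 2, 3, 4, 5, 6, 8, 9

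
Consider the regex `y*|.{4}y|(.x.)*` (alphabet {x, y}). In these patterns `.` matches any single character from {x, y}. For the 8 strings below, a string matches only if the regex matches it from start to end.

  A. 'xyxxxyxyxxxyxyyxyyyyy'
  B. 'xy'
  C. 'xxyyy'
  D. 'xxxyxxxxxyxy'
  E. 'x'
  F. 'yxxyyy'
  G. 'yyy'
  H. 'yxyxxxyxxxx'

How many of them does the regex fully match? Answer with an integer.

A → no match
B → no match
C → match
D → match
E → no match
F → no match
G → match
H → no match
Total matched: 3

3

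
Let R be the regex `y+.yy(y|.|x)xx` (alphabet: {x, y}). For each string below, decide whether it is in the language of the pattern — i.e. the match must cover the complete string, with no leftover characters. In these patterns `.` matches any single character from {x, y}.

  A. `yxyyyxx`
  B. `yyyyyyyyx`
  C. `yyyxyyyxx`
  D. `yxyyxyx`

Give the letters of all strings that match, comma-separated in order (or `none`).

A → match
B → no match — must end with `xx`
C → match
D → no match — must end with `xx`

A, C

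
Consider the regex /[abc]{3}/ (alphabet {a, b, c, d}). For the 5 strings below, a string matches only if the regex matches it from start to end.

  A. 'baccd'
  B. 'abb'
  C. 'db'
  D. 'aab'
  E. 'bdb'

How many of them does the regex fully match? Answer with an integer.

2

A. 'baccd' → no match
B. 'abb' → match
C. 'db' → no match
D. 'aab' → match
E. 'bdb' → no match
Total matched: 2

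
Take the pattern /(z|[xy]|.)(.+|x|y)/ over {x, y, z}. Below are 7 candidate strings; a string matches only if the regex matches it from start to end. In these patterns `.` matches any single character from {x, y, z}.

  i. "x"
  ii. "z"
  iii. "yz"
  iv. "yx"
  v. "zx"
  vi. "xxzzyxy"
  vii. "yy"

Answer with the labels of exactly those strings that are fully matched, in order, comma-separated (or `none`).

iii, iv, v, vi, vii

i → no match
ii → no match
iii → match
iv → match
v → match
vi → match
vii → match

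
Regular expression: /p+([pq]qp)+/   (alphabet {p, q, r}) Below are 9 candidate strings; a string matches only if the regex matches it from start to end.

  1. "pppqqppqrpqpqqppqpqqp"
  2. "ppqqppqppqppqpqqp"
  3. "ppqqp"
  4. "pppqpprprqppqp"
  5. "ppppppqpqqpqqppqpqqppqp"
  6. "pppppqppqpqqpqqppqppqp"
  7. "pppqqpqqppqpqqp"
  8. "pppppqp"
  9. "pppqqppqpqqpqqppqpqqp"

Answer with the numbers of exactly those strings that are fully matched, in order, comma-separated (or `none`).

1 → no match
2 → match
3 → match
4 → no match
5 → match
6 → match
7 → match
8 → match
9 → match

2, 3, 5, 6, 7, 8, 9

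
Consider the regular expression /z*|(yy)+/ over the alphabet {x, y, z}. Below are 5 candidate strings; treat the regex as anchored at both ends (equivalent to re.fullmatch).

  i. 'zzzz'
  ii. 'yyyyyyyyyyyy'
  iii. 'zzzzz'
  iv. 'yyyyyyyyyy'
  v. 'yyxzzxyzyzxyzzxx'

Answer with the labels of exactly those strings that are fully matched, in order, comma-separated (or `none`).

i → match
ii → match
iii → match
iv → match
v → no match

i, ii, iii, iv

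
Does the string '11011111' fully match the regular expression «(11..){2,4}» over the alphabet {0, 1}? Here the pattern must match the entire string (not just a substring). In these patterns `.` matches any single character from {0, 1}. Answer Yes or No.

Yes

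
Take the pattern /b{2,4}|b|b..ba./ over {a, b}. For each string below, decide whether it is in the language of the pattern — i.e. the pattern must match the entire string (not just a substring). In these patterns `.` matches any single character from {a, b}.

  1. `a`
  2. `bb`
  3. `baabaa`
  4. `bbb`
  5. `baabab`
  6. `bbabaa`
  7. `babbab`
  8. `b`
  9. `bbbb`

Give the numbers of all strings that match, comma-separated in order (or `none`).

2, 3, 4, 5, 6, 7, 8, 9

1 → no match — must start with `b`
2 → match
3 → match
4 → match
5 → match
6 → match
7 → match
8 → match
9 → match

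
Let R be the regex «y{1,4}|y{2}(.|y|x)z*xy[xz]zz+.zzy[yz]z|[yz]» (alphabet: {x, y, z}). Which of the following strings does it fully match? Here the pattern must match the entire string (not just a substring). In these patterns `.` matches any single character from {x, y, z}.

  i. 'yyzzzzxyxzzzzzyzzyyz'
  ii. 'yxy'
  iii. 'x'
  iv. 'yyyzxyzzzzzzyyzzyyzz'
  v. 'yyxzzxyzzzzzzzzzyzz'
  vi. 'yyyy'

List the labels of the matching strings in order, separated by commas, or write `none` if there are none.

i → match
ii. 'yxy' → no match
iii. 'x' → no match
iv → no match
v → match
vi. 'yyyy' → match

i, v, vi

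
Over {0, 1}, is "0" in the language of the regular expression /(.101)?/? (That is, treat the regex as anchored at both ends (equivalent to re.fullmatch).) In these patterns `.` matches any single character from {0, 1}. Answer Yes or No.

No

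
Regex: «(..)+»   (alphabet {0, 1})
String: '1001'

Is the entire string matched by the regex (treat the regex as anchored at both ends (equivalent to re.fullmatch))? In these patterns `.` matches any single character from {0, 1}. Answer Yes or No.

Yes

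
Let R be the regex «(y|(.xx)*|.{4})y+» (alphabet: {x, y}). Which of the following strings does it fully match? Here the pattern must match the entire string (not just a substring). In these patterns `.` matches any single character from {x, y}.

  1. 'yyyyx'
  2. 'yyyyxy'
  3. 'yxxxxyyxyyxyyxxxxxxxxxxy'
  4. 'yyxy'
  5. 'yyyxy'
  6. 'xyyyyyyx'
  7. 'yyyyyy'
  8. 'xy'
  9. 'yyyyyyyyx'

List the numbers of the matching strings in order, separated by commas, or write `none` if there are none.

1 → no match — must end with 'y'
2 → no match
3 → no match
4 → no match
5 → match
6 → no match — must end with 'y'
7 → match
8 → no match
9 → no match — must end with 'y'

5, 7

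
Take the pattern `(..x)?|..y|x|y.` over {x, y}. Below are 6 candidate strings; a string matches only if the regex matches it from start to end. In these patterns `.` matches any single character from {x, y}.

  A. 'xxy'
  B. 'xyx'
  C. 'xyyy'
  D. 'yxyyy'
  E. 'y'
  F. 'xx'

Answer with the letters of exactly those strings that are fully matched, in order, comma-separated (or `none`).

A, B

A → match
B → match
C → no match
D → no match
E → no match
F → no match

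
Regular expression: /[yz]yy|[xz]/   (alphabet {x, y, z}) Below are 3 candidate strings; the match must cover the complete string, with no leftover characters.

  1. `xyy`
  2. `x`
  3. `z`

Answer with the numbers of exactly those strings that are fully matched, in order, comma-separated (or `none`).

1 → no match
2 → match
3 → match

2, 3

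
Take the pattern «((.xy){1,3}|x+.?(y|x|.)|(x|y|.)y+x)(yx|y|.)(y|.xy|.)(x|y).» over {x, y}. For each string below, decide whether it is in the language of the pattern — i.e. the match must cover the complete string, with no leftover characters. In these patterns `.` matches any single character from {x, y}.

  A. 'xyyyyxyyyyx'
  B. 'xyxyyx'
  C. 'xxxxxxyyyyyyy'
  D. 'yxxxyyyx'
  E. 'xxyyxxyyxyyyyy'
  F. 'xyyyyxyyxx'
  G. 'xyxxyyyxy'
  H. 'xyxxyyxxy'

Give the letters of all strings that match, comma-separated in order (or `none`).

B, F

A → no match
B → match
C → no match
D → no match
E → no match
F → match
G → no match
H → no match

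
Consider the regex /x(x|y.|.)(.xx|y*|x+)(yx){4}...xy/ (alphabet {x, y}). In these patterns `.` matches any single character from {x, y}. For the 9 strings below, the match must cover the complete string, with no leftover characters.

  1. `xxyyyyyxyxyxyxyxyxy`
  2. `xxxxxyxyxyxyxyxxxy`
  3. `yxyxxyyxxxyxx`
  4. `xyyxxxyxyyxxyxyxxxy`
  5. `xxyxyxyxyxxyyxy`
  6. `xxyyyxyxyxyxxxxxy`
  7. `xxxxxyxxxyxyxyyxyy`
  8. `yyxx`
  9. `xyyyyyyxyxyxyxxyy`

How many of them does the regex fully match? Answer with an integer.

1 → match
2 → match
3 → no match — must start with `x`
4 → no match
5 → match
6 → match
7 → no match — must end with `xy`
8. `yyxx` → no match — must start with `x`
9 → no match — must end with `xy`
Total matched: 4

4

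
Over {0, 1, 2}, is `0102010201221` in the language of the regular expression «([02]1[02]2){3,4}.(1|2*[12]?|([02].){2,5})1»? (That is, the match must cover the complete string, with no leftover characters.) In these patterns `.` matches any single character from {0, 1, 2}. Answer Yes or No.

No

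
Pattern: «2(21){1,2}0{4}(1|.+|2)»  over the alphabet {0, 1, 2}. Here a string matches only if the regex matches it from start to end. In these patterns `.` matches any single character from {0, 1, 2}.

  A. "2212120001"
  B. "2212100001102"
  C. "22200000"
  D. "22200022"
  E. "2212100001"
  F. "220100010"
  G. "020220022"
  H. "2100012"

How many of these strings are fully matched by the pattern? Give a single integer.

2

A. "2212120001" → no match
B → match
C. "22200000" → no match — must start with "221"
D. "22200022" → no match — must start with "221"
E. "2212100001" → match
F. "220100010" → no match — must start with "221"
G. "020220022" → no match — must start with "221"
H. "2100012" → no match — must start with "221"
Total matched: 2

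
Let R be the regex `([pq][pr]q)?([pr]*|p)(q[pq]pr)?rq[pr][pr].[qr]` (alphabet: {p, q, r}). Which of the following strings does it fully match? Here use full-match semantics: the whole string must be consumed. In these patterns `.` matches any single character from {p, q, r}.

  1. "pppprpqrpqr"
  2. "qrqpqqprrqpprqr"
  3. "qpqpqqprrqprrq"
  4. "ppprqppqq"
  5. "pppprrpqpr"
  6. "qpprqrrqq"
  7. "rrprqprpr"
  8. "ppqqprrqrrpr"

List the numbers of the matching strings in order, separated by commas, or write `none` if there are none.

3, 4, 7, 8

1 → no match
2 → no match
3 → match
4 → match
5 → no match
6 → no match
7 → match
8 → match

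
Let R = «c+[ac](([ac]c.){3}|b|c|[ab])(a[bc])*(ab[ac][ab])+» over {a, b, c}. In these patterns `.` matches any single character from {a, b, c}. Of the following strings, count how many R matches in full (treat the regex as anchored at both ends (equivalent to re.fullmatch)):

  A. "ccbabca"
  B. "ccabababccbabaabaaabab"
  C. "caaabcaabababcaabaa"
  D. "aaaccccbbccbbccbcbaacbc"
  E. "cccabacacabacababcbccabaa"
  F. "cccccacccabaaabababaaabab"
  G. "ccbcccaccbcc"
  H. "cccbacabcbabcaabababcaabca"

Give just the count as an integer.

3

A → match
B → no match
C → match
D → no match — must start with "c"
E → no match
F → no match
G → no match
H → match
Total matched: 3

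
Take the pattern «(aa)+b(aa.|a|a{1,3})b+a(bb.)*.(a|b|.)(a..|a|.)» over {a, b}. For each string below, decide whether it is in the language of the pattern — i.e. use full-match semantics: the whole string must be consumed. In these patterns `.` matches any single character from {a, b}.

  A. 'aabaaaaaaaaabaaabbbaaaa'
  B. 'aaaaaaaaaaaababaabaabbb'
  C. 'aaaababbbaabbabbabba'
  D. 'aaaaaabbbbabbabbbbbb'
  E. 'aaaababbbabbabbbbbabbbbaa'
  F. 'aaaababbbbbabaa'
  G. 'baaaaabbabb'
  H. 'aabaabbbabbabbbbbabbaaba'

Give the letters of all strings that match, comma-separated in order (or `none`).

E, F, H

A → no match
B → no match
C → no match
D → no match
E → match
F → match
G. 'baaaaabbabb' → no match — must start with 'aa'
H → match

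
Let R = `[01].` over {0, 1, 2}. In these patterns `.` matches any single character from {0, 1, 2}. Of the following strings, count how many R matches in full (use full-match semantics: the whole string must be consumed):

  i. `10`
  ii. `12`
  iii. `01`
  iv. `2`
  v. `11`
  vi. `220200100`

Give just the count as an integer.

i. `10` → match
ii. `12` → match
iii. `01` → match
iv. `2` → no match
v. `11` → match
vi. `220200100` → no match
Total matched: 4

4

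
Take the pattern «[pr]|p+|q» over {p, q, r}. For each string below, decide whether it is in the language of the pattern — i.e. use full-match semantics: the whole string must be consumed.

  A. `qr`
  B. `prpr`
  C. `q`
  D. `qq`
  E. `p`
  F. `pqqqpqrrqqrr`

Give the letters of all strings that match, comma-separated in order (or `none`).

C, E

A → no match
B → no match
C → match
D → no match
E → match
F → no match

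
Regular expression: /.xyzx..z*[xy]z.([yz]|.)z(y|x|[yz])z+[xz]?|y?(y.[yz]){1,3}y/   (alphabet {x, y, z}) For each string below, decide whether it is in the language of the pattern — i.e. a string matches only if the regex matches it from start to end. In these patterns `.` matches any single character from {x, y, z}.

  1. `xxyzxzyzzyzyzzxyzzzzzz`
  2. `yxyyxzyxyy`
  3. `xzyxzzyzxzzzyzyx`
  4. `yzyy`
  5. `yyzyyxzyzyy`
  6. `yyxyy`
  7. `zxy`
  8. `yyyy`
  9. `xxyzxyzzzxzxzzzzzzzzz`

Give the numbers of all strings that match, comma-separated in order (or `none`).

2, 4, 5, 6, 8, 9

1 → no match
2 → match
3 → no match
4 → match
5 → match
6 → match
7 → no match
8 → match
9 → match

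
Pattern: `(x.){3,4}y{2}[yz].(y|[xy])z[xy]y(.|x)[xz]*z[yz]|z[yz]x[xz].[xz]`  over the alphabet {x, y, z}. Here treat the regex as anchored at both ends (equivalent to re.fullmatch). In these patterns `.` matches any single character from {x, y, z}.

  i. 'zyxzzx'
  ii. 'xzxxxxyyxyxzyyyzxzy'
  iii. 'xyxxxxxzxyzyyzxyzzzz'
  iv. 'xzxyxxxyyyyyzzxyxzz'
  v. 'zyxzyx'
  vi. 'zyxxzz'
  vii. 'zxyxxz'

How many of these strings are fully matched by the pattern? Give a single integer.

i → match
ii → no match
iii → no match
iv → no match
v → match
vi → match
vii → no match
Total matched: 3

3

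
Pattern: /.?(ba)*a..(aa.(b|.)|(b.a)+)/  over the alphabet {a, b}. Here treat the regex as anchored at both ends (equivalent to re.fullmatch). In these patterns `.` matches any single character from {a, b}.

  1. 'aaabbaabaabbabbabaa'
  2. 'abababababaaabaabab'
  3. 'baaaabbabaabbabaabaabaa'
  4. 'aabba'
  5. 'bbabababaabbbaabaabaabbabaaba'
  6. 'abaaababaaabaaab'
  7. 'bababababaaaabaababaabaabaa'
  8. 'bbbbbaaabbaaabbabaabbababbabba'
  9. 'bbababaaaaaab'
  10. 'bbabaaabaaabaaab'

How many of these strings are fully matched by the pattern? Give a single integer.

1 → match
2 → no match
3 → match
4 → no match
5 → no match
6 → no match
7 → no match
8 → no match
9 → no match
10 → no match
Total matched: 2

2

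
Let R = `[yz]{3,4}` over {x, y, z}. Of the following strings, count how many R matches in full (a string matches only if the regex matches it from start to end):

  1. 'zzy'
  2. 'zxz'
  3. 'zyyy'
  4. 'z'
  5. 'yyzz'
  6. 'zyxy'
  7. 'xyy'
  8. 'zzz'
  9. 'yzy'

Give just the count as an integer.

1. 'zzy' → match
2. 'zxz' → no match
3. 'zyyy' → match
4. 'z' → no match
5. 'yyzz' → match
6. 'zyxy' → no match
7. 'xyy' → no match
8. 'zzz' → match
9. 'yzy' → match
Total matched: 5

5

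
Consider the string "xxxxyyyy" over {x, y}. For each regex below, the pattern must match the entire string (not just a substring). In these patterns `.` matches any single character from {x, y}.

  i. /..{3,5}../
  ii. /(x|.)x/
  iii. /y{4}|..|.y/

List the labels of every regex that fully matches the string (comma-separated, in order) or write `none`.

i

i → match
ii → no match — must end with "x"
iii → no match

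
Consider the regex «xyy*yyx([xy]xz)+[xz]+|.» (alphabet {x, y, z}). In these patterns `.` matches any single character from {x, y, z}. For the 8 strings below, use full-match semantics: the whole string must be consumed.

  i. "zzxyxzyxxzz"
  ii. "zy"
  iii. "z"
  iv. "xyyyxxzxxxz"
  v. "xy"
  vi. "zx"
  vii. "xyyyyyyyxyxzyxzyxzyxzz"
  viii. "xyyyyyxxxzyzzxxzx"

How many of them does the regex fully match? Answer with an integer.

2

i. "zzxyxzyxxzz" → no match
ii. "zy" → no match
iii. "z" → match
iv. "xyyyxxzxxxz" → no match
v. "xy" → no match
vi. "zx" → no match
vii → match
viii → no match
Total matched: 2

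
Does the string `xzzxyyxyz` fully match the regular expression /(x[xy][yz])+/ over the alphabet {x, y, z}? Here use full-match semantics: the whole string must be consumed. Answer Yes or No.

No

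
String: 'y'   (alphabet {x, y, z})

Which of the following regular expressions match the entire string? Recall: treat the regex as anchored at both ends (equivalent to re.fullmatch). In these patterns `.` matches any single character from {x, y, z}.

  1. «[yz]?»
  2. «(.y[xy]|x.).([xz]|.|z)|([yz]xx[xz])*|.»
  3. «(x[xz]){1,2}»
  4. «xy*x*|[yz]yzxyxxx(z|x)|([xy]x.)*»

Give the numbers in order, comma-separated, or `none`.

1 → match
2 → match
3 → no match — must start with 'x'
4 → no match

1, 2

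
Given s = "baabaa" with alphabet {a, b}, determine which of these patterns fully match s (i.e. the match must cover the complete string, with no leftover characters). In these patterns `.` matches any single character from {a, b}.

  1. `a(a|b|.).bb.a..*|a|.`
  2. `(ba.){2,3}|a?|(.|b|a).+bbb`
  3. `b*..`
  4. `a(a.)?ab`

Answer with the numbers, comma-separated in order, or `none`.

2

1 → no match
2 → match
3 → no match
4 → no match — must start with "a"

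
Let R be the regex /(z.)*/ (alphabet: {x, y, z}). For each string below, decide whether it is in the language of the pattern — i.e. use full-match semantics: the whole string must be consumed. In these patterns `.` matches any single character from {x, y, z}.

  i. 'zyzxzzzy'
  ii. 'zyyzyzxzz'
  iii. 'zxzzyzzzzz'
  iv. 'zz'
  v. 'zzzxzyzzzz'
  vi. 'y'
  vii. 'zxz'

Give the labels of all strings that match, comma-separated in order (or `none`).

i, iv, v

i → match
ii → no match
iii → no match
iv → match
v → match
vi → no match
vii → no match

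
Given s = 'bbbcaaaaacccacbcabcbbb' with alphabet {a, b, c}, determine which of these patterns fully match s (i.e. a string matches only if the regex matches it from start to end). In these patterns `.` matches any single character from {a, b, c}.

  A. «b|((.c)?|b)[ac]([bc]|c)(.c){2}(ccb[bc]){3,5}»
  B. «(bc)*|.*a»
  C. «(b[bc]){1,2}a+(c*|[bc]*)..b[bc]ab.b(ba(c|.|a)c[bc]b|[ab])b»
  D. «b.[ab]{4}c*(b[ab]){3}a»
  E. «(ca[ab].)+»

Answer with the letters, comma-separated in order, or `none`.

A → no match
B → no match
C → match
D → no match — must end with 'a'
E → no match — must start with 'ca'

C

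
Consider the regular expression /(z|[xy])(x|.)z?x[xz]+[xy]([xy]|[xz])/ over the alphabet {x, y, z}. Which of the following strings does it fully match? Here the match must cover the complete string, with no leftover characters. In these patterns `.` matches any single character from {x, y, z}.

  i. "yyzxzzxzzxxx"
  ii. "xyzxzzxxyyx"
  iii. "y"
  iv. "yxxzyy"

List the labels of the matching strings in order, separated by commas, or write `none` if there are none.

i, iv

i. "yyzxzzxzzxxx" → match
ii. "xyzxzzxxyyx" → no match
iii. "y" → no match
iv. "yxxzyy" → match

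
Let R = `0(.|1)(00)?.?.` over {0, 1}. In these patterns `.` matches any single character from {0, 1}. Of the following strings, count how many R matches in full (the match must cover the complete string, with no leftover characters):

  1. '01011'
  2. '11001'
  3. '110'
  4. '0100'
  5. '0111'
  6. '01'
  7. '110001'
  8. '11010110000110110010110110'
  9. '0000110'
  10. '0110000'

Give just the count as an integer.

1. '01011' → no match
2. '11001' → no match — must start with '0'
3. '110' → no match — must start with '0'
4. '0100' → match
5. '0111' → match
6. '01' → no match
7. '110001' → no match — must start with '0'
8 → no match — must start with '0'
9. '0000110' → no match
10. '0110000' → no match
Total matched: 2

2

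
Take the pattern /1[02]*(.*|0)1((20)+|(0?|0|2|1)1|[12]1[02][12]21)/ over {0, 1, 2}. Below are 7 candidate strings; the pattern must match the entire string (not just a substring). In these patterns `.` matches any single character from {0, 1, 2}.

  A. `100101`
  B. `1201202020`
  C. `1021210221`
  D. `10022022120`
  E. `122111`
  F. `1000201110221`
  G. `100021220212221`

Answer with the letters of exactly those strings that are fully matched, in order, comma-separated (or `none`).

A, B, C, D, E, F

A. `100101` → match
B. `1201202020` → match
C. `1021210221` → match
D. `10022022120` → match
E. `122111` → match
F → match
G → no match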